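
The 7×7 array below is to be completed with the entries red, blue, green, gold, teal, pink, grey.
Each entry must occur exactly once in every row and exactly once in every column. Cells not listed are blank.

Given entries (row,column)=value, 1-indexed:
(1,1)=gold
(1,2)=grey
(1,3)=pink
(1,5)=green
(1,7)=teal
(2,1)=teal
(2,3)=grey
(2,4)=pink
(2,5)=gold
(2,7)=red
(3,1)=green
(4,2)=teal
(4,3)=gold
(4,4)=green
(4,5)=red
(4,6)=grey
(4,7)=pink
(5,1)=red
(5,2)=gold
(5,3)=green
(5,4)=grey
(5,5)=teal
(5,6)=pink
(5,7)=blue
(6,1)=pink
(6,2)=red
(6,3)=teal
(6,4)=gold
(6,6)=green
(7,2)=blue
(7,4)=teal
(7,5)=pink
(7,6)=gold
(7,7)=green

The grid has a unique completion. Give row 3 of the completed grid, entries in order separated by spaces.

green pink blue red grey teal gold

Row 3, column 2: row 3 has {green} and column 2 has {red, blue, gold, teal, grey}, leaving only pink.
Row 2, column 2: row 2 has {red, gold, teal, pink, grey} and column 2 has {red, blue, gold, teal, pink, grey}, leaving only green.
Row 2, column 6: row 2 has {red, green, gold, teal, pink, grey} and column 6 has {green, gold, pink, grey}, leaving only blue.
Row 1, column 6: row 1 has {green, gold, teal, pink, grey} and column 6 has {blue, green, gold, pink, grey}, leaving only red.
Row 3, column 6: row 3 has {green, pink} and column 6 has {red, blue, green, gold, pink, grey}, leaving only teal.
Row 1, column 4: row 1 has {red, green, gold, teal, pink, grey} and column 4 has {green, gold, teal, pink, grey}, leaving only blue.
Row 3, column 4: row 3 has {green, teal, pink} and column 4 has {blue, green, gold, teal, pink, grey}, leaving only red.
Row 3, column 3: row 3 has {red, green, teal, pink} and column 3 has {green, gold, teal, pink, grey}, leaving only blue.
Row 3, column 5: row 3 has {red, blue, green, teal, pink} and column 5 has {red, green, gold, teal, pink}, leaving only grey.
Row 3, column 7: row 3 has {red, blue, green, teal, pink, grey} and column 7 has {red, blue, green, teal, pink}, leaving only gold.
So row 3 reads: green pink blue red grey teal gold.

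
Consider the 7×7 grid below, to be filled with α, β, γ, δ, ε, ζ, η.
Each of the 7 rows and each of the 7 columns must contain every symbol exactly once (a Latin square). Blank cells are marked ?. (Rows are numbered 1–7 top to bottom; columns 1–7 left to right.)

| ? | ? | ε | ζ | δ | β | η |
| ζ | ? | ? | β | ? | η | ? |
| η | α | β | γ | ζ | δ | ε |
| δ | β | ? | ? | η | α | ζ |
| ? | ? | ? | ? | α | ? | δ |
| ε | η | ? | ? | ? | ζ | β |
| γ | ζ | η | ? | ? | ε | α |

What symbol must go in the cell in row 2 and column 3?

Row 1, column 1: row 1 has {β, δ, ε, ζ, η} and column 1 has {γ, δ, ε, ζ, η}, leaving only α.
Row 1, column 2: row 1 has {α, β, δ, ε, ζ, η} and column 2 has {α, β, ζ, η}, leaving only γ.
Row 2, column 7: row 2 has {β, ζ, η} and column 7 has {α, β, δ, ε, ζ, η}, leaving only γ.
Row 2, column 5: row 2 has {β, γ, ζ, η} and column 5 has {α, δ, ζ, η}, leaving only ε.
Row 2, column 2: row 2 has {β, γ, ε, ζ, η} and column 2 has {α, β, γ, ζ, η}, leaving only δ.
Row 2 already has {β, γ, δ, ε, ζ, η} and column 3 already has {β, ε, η}, so row 2, column 3 must be α.

α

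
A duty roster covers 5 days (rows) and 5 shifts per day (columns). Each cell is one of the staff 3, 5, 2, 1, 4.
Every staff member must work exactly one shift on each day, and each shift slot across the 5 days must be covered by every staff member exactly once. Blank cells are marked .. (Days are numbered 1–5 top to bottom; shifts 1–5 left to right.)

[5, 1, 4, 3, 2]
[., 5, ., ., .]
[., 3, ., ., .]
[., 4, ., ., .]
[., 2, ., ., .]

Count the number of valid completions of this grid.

Day 2, shift 1: eliminating its day and shift leaves {3, 2, 1, 4}.
Day 2, shift 3: eliminating its day and shift leaves {3, 2, 1}.
Day 2, shift 4: eliminating its day and shift leaves {2, 1, 4}.
Day 2, shift 5: eliminating its day and shift leaves {3, 1, 4}.
Day 3, shift 1: eliminating its day and shift leaves {2, 1, 4}.
Day 3, shift 3: eliminating its day and shift leaves {5, 2, 1}.
Day 3, shift 4: eliminating its day and shift leaves {5, 2, 1, 4}.
Day 3, shift 5: eliminating its day and shift leaves {5, 1, 4}.
Day 4, shift 1: eliminating its day and shift leaves {3, 2, 1}.
Day 4, shift 3: eliminating its day and shift leaves {3, 5, 2, 1}.
Day 4, shift 4: eliminating its day and shift leaves {5, 2, 1}.
Day 4, shift 5: eliminating its day and shift leaves {3, 5, 1}.
Day 5, shift 1: eliminating its day and shift leaves {3, 1, 4}.
Day 5, shift 3: eliminating its day and shift leaves {3, 5, 1}.
Day 5, shift 4: eliminating its day and shift leaves {5, 1, 4}.
Day 5, shift 5: eliminating its day and shift leaves {3, 5, 1, 4}.
Enumerating the assignments across these blanks that avoid any day or shift repeat gives 56 completions.

56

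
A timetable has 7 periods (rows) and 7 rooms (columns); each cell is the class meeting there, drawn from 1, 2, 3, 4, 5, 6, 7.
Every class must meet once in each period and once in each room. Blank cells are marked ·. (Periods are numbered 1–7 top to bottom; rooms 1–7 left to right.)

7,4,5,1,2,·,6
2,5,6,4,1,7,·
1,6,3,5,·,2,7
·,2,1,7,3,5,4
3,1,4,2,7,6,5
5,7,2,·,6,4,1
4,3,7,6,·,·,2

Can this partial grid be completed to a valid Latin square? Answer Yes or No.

Yes

No period or room among the givens repeats a symbol, and propagating forced cells runs into no contradiction.
One valid completion exists (for instance, 7 4 5 1 2 3 6 / 2 5 6 4 1 7 3 / 1 6 3 5 4 2 7 / 6 2 1 7 3 5 4 / 3 1 4 2 7 6 5 / 5 7 2 3 6 4 1 / 4 3 7 6 5 1 2).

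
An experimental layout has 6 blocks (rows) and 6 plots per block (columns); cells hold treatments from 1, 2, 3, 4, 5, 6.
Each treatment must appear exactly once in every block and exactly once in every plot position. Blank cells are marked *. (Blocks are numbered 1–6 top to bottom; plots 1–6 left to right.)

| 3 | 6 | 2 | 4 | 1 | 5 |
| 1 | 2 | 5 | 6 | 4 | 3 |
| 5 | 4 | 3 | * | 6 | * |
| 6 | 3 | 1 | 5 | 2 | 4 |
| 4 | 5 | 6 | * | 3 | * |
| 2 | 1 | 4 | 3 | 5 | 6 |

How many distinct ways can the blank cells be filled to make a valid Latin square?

Block 3, plot 4: eliminating its block and plot leaves {1, 2}.
Block 3, plot 6: eliminating its block and plot leaves {1, 2}.
Block 5, plot 4: eliminating its block and plot leaves {1, 2}.
Block 5, plot 6: eliminating its block and plot leaves {1, 2}.
Enumerating the assignments across these blanks that avoid any block or plot repeat gives 2 completions.

2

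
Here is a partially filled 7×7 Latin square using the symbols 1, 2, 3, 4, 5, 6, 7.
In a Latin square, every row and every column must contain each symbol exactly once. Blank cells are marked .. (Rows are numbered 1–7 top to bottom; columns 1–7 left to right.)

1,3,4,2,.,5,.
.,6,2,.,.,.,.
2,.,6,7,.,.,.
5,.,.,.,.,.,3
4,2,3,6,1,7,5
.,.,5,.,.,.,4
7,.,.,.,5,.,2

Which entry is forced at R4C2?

Row 2, column 1: row 2 has {2, 6} and column 1 has {1, 2, 4, 5, 7}, leaving only 3.
Row 3, column 7: row 3 has {2, 6, 7} and column 7 has {2, 3, 4, 5}, leaving only 1.
Row 2, column 7: row 2 has {2, 3, 6} and column 7 has {1, 2, 3, 4, 5}, leaving only 7.
Row 1, column 7: row 1 has {1, 2, 3, 4, 5} and column 7 has {1, 2, 3, 4, 5, 7}, leaving only 6.
Row 1, column 5: row 1 has {1, 2, 3, 4, 5, 6} and column 5 has {1, 5}, leaving only 7.
Row 2, column 5: row 2 has {2, 3, 6, 7} and column 5 has {1, 5, 7}, leaving only 4.
Row 2, column 6: row 2 has {2, 3, 4, 6, 7} and column 6 has {5, 7}, leaving only 1.
Row 2, column 4: row 2 has {1, 2, 3, 4, 6, 7} and column 4 has {2, 6, 7}, leaving only 5.
Row 3, column 5: row 3 has {1, 2, 6, 7} and column 5 has {1, 4, 5, 7}, leaving only 3.
Row 3, column 6: row 3 has {1, 2, 3, 6, 7} and column 6 has {1, 5, 7}, leaving only 4.
Row 3, column 2: row 3 has {1, 2, 3, 4, 6, 7} and column 2 has {2, 3, 6}, leaving only 5.
Row 6, column 1: row 6 has {4, 5} and column 1 has {1, 2, 3, 4, 5, 7}, leaving only 6.
Row 6, column 5: row 6 has {4, 5, 6} and column 5 has {1, 3, 4, 5, 7}, leaving only 2.
Row 4, column 5: row 4 has {3, 5} and column 5 has {1, 2, 3, 4, 5, 7}, leaving only 6.
Row 4, column 6: row 4 has {3, 5, 6} and column 6 has {1, 4, 5, 7}, leaving only 2.
Row 6, column 6: row 6 has {2, 4, 5, 6} and column 6 has {1, 2, 4, 5, 7}, leaving only 3.
Row 6, column 4: row 6 has {2, 3, 4, 5, 6} and column 4 has {2, 5, 6, 7}, leaving only 1.
Row 4, column 4: row 4 has {2, 3, 5, 6} and column 4 has {1, 2, 5, 6, 7}, leaving only 4.
Row 6, column 2: row 6 has {1, 2, 3, 4, 5, 6} and column 2 has {2, 3, 5, 6}, leaving only 7.
Row 4 already has {2, 3, 4, 5, 6} and column 2 already has {2, 3, 5, 6, 7}, so row 4, column 2 must be 1.

1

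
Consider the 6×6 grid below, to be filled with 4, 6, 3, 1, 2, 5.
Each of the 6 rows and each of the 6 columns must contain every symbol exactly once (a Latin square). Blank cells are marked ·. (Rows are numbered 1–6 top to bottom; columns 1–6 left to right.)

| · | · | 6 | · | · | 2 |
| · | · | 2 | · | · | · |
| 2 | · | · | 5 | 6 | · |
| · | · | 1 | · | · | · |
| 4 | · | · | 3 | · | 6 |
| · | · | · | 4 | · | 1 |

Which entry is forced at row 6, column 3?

Row 1, column 4: row 1 has {6, 2} and column 4 has {4, 3, 5}, leaving only 1.
Row 2, column 4: row 2 has {2} and column 4 has {4, 3, 1, 5}, leaving only 6.
Row 4, column 4: row 4 has {1} and column 4 has {4, 6, 3, 1, 5}, leaving only 2.
Row 5, column 3: row 5 has {4, 6, 3} and column 3 has {6, 1, 2}, leaving only 5.
Row 6 already has {4, 1} and column 3 already has {6, 1, 2, 5}, so row 6, column 3 must be 3.

3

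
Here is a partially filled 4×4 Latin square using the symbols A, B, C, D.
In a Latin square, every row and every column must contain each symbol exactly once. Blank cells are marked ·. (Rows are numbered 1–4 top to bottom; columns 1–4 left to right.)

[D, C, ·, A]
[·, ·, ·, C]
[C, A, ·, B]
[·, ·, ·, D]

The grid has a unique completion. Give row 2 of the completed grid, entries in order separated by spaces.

B D A C

Row 1, column 3: row 1 has {A, C, D} and column 3 has {}, leaving only B.
Row 3, column 3: row 3 has {A, B, C} and column 3 has {B}, leaving only D.
Row 2, column 3: row 2 has {C} and column 3 has {B, D}, leaving only A.
Row 2, column 1: row 2 has {A, C} and column 1 has {C, D}, leaving only B.
Row 2, column 2: row 2 has {A, B, C} and column 2 has {A, C}, leaving only D.
So row 2 reads: B D A C.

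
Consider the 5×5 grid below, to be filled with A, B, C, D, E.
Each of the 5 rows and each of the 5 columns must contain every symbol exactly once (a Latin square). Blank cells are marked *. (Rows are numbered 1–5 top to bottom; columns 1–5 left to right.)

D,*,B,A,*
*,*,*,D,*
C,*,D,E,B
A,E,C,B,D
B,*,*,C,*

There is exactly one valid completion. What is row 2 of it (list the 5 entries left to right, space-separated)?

E B A D C

Row 2, column 1: row 2 has {D} and column 1 has {A, B, C, D}, leaving only E.
Row 2, column 3: row 2 has {D, E} and column 3 has {B, C, D}, leaving only A.
Row 2, column 5: row 2 has {A, D, E} and column 5 has {B, D}, leaving only C.
Row 2, column 2: row 2 has {A, C, D, E} and column 2 has {E}, leaving only B.
So row 2 reads: E B A D C.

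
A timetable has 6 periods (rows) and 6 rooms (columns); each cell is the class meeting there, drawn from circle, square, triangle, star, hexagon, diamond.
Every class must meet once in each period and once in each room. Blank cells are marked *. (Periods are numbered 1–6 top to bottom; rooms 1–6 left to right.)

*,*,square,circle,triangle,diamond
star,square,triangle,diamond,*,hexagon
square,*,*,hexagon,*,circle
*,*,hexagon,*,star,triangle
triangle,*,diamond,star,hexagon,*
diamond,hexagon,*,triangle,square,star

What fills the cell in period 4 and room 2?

Period 1, room 1: period 1 has {circle, square, triangle, diamond} and room 1 has {square, triangle, star, diamond}, leaving only hexagon.
Period 1, room 2: period 1 has {circle, square, triangle, hexagon, diamond} and room 2 has {square, hexagon}, leaving only star.
Period 2, room 5: period 2 has {square, triangle, star, hexagon, diamond} and room 5 has {square, triangle, star, hexagon}, leaving only circle.
Period 3, room 3: period 3 has {circle, square, hexagon} and room 3 has {square, triangle, hexagon, diamond}, leaving only star.
Period 3, room 5: period 3 has {circle, square, star, hexagon} and room 5 has {circle, square, triangle, star, hexagon}, leaving only diamond.
Period 3, room 2: period 3 has {circle, square, star, hexagon, diamond} and room 2 has {square, star, hexagon}, leaving only triangle.
Period 4, room 1: period 4 has {triangle, star, hexagon} and room 1 has {square, triangle, star, hexagon, diamond}, leaving only circle.
Period 4 already has {circle, triangle, star, hexagon} and room 2 already has {square, triangle, star, hexagon}, so period 4, room 2 must be diamond.

diamond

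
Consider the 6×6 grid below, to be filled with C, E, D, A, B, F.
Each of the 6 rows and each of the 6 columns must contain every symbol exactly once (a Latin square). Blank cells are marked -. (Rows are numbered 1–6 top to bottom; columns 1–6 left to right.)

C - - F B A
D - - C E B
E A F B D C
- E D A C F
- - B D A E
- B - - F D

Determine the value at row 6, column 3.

C

Row 1, column 2: row 1 has {C, A, B, F} and column 2 has {E, A, B}, leaving only D.
Row 1, column 3: row 1 has {C, D, A, B, F} and column 3 has {D, B, F}, leaving only E.
Row 2, column 2: row 2 has {C, E, D, B} and column 2 has {E, D, A, B}, leaving only F.
Row 2, column 3: row 2 has {C, E, D, B, F} and column 3 has {E, D, B, F}, leaving only A.
Row 6 already has {D, B, F} and column 3 already has {E, D, A, B, F}, so row 6, column 3 must be C.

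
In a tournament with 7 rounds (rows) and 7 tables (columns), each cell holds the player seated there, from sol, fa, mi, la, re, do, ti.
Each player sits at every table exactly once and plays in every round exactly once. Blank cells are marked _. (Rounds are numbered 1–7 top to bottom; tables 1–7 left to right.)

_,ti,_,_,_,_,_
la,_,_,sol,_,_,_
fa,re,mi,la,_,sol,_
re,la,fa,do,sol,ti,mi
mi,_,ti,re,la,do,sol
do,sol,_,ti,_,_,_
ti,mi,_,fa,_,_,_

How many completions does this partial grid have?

6

Round 1, table 1: eliminating its round and table leaves {sol}.
Round 1, table 3: eliminating its round and table leaves {sol, la, re, do}.
Round 1, table 4: eliminating its round and table leaves {mi}.
Round 1, table 5: eliminating its round and table leaves {fa, mi, re, do}.
Round 1, table 6: eliminating its round and table leaves {fa, mi, la, re}.
Round 1, table 7: eliminating its round and table leaves {fa, la, re, do}.
Round 2, table 2: eliminating its round and table leaves {fa, do}.
Round 2, table 3: eliminating its round and table leaves {re, do}.
Round 2, table 5: eliminating its round and table leaves {fa, mi, re, do, ti}.
Round 2, table 6: eliminating its round and table leaves {fa, mi, re}.
Round 2, table 7: eliminating its round and table leaves {fa, re, do, ti}.
Round 3, table 5: eliminating its round and table leaves {do, ti}.
Round 3, table 7: eliminating its round and table leaves {do, ti}.
Round 5, table 2: eliminating its round and table leaves {fa}.
Round 6, table 3: eliminating its round and table leaves {la, re}.
Round 6, table 5: eliminating its round and table leaves {fa, mi, re}.
Round 6, table 6: eliminating its round and table leaves {fa, mi, la, re}.
Round 6, table 7: eliminating its round and table leaves {fa, la, re}.
Round 7, table 3: eliminating its round and table leaves {sol, la, re, do}.
Round 7, table 5: eliminating its round and table leaves {re, do}.
Round 7, table 6: eliminating its round and table leaves {la, re}.
Round 7, table 7: eliminating its round and table leaves {la, re, do}.
Enumerating the assignments across these blanks that avoid any round or table repeat gives 6 completions.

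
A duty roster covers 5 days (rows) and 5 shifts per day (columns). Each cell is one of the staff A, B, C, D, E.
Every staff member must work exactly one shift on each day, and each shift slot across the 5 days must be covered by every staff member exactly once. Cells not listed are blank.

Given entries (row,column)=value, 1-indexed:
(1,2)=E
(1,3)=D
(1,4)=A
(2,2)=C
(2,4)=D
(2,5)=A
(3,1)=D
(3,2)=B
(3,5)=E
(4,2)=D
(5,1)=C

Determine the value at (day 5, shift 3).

E

Day 1, shift 1: day 1 has {A, D, E} and shift 1 has {C, D}, leaving only B.
Day 1, shift 5: day 1 has {A, B, D, E} and shift 5 has {A, E}, leaving only C.
Day 2, shift 1: day 2 has {A, C, D} and shift 1 has {B, C, D}, leaving only E.
Day 2, shift 3: day 2 has {A, C, D, E} and shift 3 has {D}, leaving only B.
Day 3, shift 4: day 3 has {B, D, E} and shift 4 has {A, D}, leaving only C.
Day 3, shift 3: day 3 has {B, C, D, E} and shift 3 has {B, D}, leaving only A.
Day 5 already has {C} and shift 3 already has {A, B, D}, so day 5, shift 3 must be E.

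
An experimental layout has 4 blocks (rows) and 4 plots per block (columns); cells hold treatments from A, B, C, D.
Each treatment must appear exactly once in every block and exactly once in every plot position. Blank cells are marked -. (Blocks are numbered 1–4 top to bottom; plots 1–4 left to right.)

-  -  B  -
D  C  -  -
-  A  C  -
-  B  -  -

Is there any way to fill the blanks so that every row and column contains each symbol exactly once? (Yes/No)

No block or plot among the givens repeats a symbol, and propagating forced cells runs into no contradiction.
One valid completion exists (for instance, C D B A / D C A B / B A C D / A B D C).

Yes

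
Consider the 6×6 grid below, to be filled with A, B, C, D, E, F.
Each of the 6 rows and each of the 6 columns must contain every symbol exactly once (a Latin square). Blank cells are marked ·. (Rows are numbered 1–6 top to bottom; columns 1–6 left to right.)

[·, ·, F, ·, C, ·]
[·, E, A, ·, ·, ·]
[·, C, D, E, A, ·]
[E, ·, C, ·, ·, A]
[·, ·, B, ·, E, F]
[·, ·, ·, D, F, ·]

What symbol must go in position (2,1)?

C

Row 3, column 6: row 3 has {A, C, D, E} and column 6 has {A, F}, leaving only B.
Row 3, column 1: row 3 has {A, B, C, D, E} and column 1 has {E}, leaving only F.
Row 6, column 3: row 6 has {D, F} and column 3 has {A, B, C, D, F}, leaving only E.
Row 6, column 6: row 6 has {D, E, F} and column 6 has {A, B, F}, leaving only C.
Row 2, column 6: row 2 has {A, E} and column 6 has {A, B, C, F}, leaving only D.
Row 1, column 6: row 1 has {C, F} and column 6 has {A, B, C, D, F}, leaving only E.
Row 2, column 5: row 2 has {A, D, E} and column 5 has {A, C, E, F}, leaving only B.
Row 2 already has {A, B, D, E} and column 1 already has {E, F}, so row 2, column 1 must be C.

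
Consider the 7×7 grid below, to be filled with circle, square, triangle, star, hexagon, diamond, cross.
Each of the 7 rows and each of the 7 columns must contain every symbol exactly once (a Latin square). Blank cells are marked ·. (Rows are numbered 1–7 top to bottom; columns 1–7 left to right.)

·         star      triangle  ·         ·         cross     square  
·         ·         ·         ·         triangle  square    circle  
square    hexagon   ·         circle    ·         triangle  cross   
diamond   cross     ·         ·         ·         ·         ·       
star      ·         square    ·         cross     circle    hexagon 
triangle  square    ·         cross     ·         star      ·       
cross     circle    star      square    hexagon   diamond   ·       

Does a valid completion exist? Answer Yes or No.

Yes

No row or column among the givens repeats a symbol, and propagating forced cells runs into no contradiction.
One valid completion exists (for instance, circle star triangle hexagon diamond cross square / hexagon diamond cross star triangle square circle / square hexagon diamond circle star triangle cross / diamond cross circle triangle square hexagon star / star triangle square diamond cross circle hexagon / triangle square hexagon cross circle star diamond / cross circle star square hexagon diamond triangle).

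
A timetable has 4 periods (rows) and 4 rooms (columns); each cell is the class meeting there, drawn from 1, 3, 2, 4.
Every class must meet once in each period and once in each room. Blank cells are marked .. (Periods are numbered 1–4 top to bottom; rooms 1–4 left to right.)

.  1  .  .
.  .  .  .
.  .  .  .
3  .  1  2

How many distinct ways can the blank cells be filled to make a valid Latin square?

8

Period 1, room 1: eliminating its period and room leaves {2, 4}.
Period 1, room 3: eliminating its period and room leaves {3, 2, 4}.
Period 1, room 4: eliminating its period and room leaves {3, 4}.
Period 2, room 1: eliminating its period and room leaves {1, 2, 4}.
Period 2, room 2: eliminating its period and room leaves {3, 2, 4}.
Period 2, room 3: eliminating its period and room leaves {3, 2, 4}.
Period 2, room 4: eliminating its period and room leaves {1, 3, 4}.
Period 3, room 1: eliminating its period and room leaves {1, 2, 4}.
Period 3, room 2: eliminating its period and room leaves {3, 2, 4}.
Period 3, room 3: eliminating its period and room leaves {3, 2, 4}.
Period 3, room 4: eliminating its period and room leaves {1, 3, 4}.
Period 4, room 2: eliminating its period and room leaves {4}.
Enumerating the assignments across these blanks that avoid any period or room repeat gives 8 completions.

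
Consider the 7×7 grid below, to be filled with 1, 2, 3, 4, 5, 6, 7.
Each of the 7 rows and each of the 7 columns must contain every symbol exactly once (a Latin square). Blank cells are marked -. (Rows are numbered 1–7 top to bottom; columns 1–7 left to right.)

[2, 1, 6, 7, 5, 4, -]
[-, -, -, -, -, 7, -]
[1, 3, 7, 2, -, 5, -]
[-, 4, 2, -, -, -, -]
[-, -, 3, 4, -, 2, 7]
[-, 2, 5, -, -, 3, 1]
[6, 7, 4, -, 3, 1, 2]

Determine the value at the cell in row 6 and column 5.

4

Row 1, column 7: row 1 has {1, 2, 4, 5, 6, 7} and column 7 has {1, 2, 7}, leaving only 3.
Row 2, column 3: row 2 has {7} and column 3 has {2, 3, 4, 5, 6, 7}, leaving only 1.
Row 4, column 6: row 4 has {2, 4} and column 6 has {1, 2, 3, 4, 5, 7}, leaving only 6.
Row 4, column 7: row 4 has {2, 4, 6} and column 7 has {1, 2, 3, 7}, leaving only 5.
Row 5, column 1: row 5 has {2, 3, 4, 7} and column 1 has {1, 2, 6}, leaving only 5.
Row 5, column 2: row 5 has {2, 3, 4, 5, 7} and column 2 has {1, 2, 3, 4, 7}, leaving only 6.
Row 2, column 2: row 2 has {1, 7} and column 2 has {1, 2, 3, 4, 6, 7}, leaving only 5.
Row 5, column 5: row 5 has {2, 3, 4, 5, 6, 7} and column 5 has {3, 5}, leaving only 1.
Row 4, column 5: row 4 has {2, 4, 5, 6} and column 5 has {1, 3, 5}, leaving only 7.
Row 4, column 1: row 4 has {2, 4, 5, 6, 7} and column 1 has {1, 2, 5, 6}, leaving only 3.
Row 2, column 1: row 2 has {1, 5, 7} and column 1 has {1, 2, 3, 5, 6}, leaving only 4.
Row 2, column 7: row 2 has {1, 4, 5, 7} and column 7 has {1, 2, 3, 5, 7}, leaving only 6.
Row 2, column 4: row 2 has {1, 4, 5, 6, 7} and column 4 has {2, 4, 7}, leaving only 3.
Row 2, column 5: row 2 has {1, 3, 4, 5, 6, 7} and column 5 has {1, 3, 5, 7}, leaving only 2.
Row 3, column 7: row 3 has {1, 2, 3, 5, 7} and column 7 has {1, 2, 3, 5, 6, 7}, leaving only 4.
Row 3, column 5: row 3 has {1, 2, 3, 4, 5, 7} and column 5 has {1, 2, 3, 5, 7}, leaving only 6.
Row 6 already has {1, 2, 3, 5} and column 5 already has {1, 2, 3, 5, 6, 7}, so row 6, column 5 must be 4.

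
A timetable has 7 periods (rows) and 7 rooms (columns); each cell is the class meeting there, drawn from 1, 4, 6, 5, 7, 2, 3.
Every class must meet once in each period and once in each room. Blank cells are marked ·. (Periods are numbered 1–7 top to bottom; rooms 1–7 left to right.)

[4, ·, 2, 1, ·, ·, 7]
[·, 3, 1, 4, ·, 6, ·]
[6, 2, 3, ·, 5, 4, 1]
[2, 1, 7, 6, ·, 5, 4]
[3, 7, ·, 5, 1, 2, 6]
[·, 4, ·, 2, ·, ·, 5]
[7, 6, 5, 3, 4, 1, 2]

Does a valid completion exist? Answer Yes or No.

No

Period 2, room 7: period 2 together with room 7 already contain {1, 4, 6, 5, 7, 2, 3} — every symbol — so nothing can go there. The grid has no valid completion.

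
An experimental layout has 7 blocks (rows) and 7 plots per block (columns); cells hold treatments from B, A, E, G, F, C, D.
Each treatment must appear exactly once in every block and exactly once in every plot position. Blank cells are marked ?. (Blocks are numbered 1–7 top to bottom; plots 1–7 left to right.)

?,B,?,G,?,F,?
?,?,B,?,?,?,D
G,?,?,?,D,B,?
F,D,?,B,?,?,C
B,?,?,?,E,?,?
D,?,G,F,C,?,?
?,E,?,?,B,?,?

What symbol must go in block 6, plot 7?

Block 1, plot 5: block 1 has {B, G, F} and plot 5 has {B, E, C, D}, leaving only A.
Block 1, plot 7: block 1 has {B, A, G, F} and plot 7 has {C, D}, leaving only E.
Block 1, plot 1: block 1 has {B, A, E, G, F} and plot 1 has {B, G, F, D}, leaving only C.
Block 1, plot 3: block 1 has {B, A, E, G, F, C} and plot 3 has {B, G}, leaving only D.
Block 4, plot 5: block 4 has {B, F, C, D} and plot 5 has {B, A, E, C, D}, leaving only G.
Block 2, plot 5: block 2 has {B, D} and plot 5 has {B, A, E, G, C, D}, leaving only F.
Block 6, plot 2: block 6 has {G, F, C, D} and plot 2 has {B, E, D}, leaving only A.
Block 6 already has {A, G, F, C, D} and plot 7 already has {E, C, D}, so block 6, plot 7 must be B.

B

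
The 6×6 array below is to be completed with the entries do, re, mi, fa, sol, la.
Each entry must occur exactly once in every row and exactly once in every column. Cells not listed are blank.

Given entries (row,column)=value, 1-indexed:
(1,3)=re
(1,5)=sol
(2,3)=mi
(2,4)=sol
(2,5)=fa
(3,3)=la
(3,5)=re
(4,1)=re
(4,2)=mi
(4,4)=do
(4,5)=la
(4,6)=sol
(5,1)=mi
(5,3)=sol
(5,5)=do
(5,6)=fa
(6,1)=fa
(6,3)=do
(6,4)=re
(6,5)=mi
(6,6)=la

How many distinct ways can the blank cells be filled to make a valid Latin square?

Row 1, column 1: eliminating its row and column leaves {do, la}.
Row 1, column 2: eliminating its row and column leaves {do, fa, la}.
Row 1, column 4: eliminating its row and column leaves {mi, fa, la}.
Row 1, column 6: eliminating its row and column leaves {do, mi}.
Row 2, column 1: eliminating its row and column leaves {do, la}.
Row 2, column 2: eliminating its row and column leaves {do, re, la}.
Row 2, column 6: eliminating its row and column leaves {do, re}.
Row 3, column 1: eliminating its row and column leaves {do, sol}.
Row 3, column 2: eliminating its row and column leaves {do, fa, sol}.
Row 3, column 4: eliminating its row and column leaves {mi, fa}.
Row 3, column 6: eliminating its row and column leaves {do, mi}.
Row 4, column 3: eliminating its row and column leaves {fa}.
Row 5, column 2: eliminating its row and column leaves {re, la}.
Row 5, column 4: eliminating its row and column leaves {la}.
Row 6, column 2: eliminating its row and column leaves {sol}.
Enumerating the assignments across these blanks that avoid any row or column repeat gives 3 completions.

3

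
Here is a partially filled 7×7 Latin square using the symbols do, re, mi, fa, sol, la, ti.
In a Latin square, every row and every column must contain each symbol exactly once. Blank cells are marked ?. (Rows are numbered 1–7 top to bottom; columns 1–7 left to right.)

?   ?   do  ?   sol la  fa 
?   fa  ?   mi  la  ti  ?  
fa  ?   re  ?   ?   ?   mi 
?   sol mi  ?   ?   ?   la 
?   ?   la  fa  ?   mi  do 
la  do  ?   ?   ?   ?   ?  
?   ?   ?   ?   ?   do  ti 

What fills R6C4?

re

Row 2, column 3: row 2 has {mi, fa, la, ti} and column 3 has {do, re, mi, la}, leaving only sol.
Row 2, column 7: row 2 has {mi, fa, sol, la, ti} and column 7 has {do, mi, fa, la, ti}, leaving only re.
Row 2, column 1: row 2 has {re, mi, fa, sol, la, ti} and column 1 has {fa, la}, leaving only do.
Row 3, column 6: row 3 has {re, mi, fa} and column 6 has {do, mi, la, ti}, leaving only sol.
Row 6, column 7: row 6 has {do, la} and column 7 has {do, re, mi, fa, la, ti}, leaving only sol.
Row 7, column 3: row 7 has {do, ti} and column 3 has {do, re, mi, sol, la}, leaving only fa.
Row 6, column 3: row 6 has {do, sol, la} and column 3 has {do, re, mi, fa, sol, la}, leaving only ti.
Row 6 already has {do, sol, la, ti} and column 4 already has {mi, fa}, so row 6, column 4 must be re.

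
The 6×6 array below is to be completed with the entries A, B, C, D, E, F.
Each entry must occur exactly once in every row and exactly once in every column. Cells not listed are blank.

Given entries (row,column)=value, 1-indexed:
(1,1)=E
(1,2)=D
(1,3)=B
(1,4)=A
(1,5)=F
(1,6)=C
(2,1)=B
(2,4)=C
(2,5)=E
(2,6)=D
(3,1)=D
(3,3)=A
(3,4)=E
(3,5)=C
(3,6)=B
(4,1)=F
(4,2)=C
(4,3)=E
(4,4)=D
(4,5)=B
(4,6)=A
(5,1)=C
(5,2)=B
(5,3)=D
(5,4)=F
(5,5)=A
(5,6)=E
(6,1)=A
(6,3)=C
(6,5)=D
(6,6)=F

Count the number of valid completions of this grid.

Row 2, column 2: eliminating its row and column leaves {A, F}.
Row 2, column 3: eliminating its row and column leaves {F}.
Row 3, column 2: eliminating its row and column leaves {F}.
Row 6, column 2: eliminating its row and column leaves {E}.
Row 6, column 4: eliminating its row and column leaves {B}.
Only one assignment across all blanks avoids any row or column repeat, giving 1 completion.

1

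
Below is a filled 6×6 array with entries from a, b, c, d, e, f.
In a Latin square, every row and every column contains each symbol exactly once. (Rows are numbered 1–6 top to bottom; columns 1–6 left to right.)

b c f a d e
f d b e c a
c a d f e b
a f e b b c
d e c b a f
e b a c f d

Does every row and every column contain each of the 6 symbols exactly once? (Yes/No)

Column 4 contains b twice (at rows 4 and 5), so it is not a permutation.

No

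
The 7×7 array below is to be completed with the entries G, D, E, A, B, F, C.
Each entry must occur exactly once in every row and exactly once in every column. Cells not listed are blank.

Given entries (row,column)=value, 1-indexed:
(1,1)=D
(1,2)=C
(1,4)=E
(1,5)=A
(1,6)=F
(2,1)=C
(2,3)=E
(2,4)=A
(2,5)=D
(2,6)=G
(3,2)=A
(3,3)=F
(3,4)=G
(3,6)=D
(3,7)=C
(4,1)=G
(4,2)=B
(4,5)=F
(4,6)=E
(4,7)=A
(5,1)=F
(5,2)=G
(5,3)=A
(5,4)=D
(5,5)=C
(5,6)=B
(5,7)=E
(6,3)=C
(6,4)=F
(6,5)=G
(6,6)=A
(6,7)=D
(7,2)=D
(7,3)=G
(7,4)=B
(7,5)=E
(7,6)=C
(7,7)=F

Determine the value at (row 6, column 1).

Row 1, column 3: row 1 has {D, E, A, F, C} and column 3 has {G, E, A, F, C}, leaving only B.
Row 1, column 7: row 1 has {D, E, A, B, F, C} and column 7 has {D, E, A, F, C}, leaving only G.
Row 2, column 2: row 2 has {G, D, E, A, C} and column 2 has {G, D, A, B, C}, leaving only F.
Row 2, column 7: row 2 has {G, D, E, A, F, C} and column 7 has {G, D, E, A, F, C}, leaving only B.
Row 3, column 5: row 3 has {G, D, A, F, C} and column 5 has {G, D, E, A, F, C}, leaving only B.
Row 3, column 1: row 3 has {G, D, A, B, F, C} and column 1 has {G, D, F, C}, leaving only E.
Row 6 already has {G, D, A, F, C} and column 1 already has {G, D, E, F, C}, so row 6, column 1 must be B.

B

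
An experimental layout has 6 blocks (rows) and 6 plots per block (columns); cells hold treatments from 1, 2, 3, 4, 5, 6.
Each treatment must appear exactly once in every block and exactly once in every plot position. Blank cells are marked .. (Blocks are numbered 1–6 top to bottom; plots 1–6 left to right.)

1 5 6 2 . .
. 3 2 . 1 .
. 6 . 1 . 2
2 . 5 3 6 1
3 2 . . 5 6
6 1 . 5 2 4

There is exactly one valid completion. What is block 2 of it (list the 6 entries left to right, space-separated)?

4 3 2 6 1 5

Block 2, plot 6: block 2 has {1, 2, 3} and plot 6 has {1, 2, 4, 6}, leaving only 5.
Block 2, plot 1: block 2 has {1, 2, 3, 5} and plot 1 has {1, 2, 3, 6}, leaving only 4.
Block 2, plot 4: block 2 has {1, 2, 3, 4, 5} and plot 4 has {1, 2, 3, 5}, leaving only 6.
So block 2 reads: 4 3 2 6 1 5.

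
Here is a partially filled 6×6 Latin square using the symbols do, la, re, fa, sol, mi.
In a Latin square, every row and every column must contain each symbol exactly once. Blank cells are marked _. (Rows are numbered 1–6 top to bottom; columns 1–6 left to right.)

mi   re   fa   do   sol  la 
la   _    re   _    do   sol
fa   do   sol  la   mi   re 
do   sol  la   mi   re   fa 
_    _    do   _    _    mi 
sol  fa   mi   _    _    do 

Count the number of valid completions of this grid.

Row 2, column 2: eliminating its row and column leaves {mi}.
Row 2, column 4: eliminating its row and column leaves {fa}.
Row 5, column 1: eliminating its row and column leaves {re}.
Row 5, column 2: eliminating its row and column leaves {la}.
Row 5, column 4: eliminating its row and column leaves {re, fa, sol}.
Row 5, column 5: eliminating its row and column leaves {la, fa}.
Row 6, column 4: eliminating its row and column leaves {re}.
Row 6, column 5: eliminating its row and column leaves {la}.
Only one assignment across all blanks avoids any row or column repeat, giving 1 completion.

1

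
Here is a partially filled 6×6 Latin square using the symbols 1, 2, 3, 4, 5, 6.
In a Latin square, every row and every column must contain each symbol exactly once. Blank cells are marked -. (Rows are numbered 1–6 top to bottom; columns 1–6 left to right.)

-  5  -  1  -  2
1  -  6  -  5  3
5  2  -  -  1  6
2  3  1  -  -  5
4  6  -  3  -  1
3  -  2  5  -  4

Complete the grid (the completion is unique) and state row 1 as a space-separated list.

6 5 4 1 3 2

Row 1, column 1: row 1 has {1, 2, 5} and column 1 has {1, 2, 3, 4, 5}, leaving only 6.
Row 2, column 2: row 2 has {1, 3, 5, 6} and column 2 has {2, 3, 5, 6}, leaving only 4.
Row 2, column 4: row 2 has {1, 3, 4, 5, 6} and column 4 has {1, 3, 5}, leaving only 2.
Row 3, column 4: row 3 has {1, 2, 5, 6} and column 4 has {1, 2, 3, 5}, leaving only 4.
Row 3, column 3: row 3 has {1, 2, 4, 5, 6} and column 3 has {1, 2, 6}, leaving only 3.
Row 1, column 3: row 1 has {1, 2, 5, 6} and column 3 has {1, 2, 3, 6}, leaving only 4.
Row 1, column 5: row 1 has {1, 2, 4, 5, 6} and column 5 has {1, 5}, leaving only 3.
So row 1 reads: 6 5 4 1 3 2.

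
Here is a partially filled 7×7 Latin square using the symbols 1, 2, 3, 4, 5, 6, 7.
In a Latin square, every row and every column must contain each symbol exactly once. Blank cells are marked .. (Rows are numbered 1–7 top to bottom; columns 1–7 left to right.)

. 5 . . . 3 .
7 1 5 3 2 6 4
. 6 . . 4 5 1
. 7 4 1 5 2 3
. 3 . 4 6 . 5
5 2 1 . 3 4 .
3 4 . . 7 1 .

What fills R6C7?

7

Row 1, column 5: row 1 has {3, 5} and column 5 has {2, 3, 4, 5, 6, 7}, leaving only 1.
Row 3, column 1: row 3 has {1, 4, 5, 6} and column 1 has {3, 5, 7}, leaving only 2.
Row 3, column 4: row 3 has {1, 2, 4, 5, 6} and column 4 has {1, 3, 4}, leaving only 7.
Row 3, column 3: row 3 has {1, 2, 4, 5, 6, 7} and column 3 has {1, 4, 5}, leaving only 3.
Row 4, column 1: row 4 has {1, 2, 3, 4, 5, 7} and column 1 has {2, 3, 5, 7}, leaving only 6.
Row 1, column 1: row 1 has {1, 3, 5} and column 1 has {2, 3, 5, 6, 7}, leaving only 4.
Row 5, column 1: row 5 has {3, 4, 5, 6} and column 1 has {2, 3, 4, 5, 6, 7}, leaving only 1.
Row 5, column 6: row 5 has {1, 3, 4, 5, 6} and column 6 has {1, 2, 3, 4, 5, 6}, leaving only 7.
Row 5, column 3: row 5 has {1, 3, 4, 5, 6, 7} and column 3 has {1, 3, 4, 5}, leaving only 2.
Row 6, column 4: row 6 has {1, 2, 3, 4, 5} and column 4 has {1, 3, 4, 7}, leaving only 6.
Row 6 already has {1, 2, 3, 4, 5, 6} and column 7 already has {1, 3, 4, 5}, so row 6, column 7 must be 7.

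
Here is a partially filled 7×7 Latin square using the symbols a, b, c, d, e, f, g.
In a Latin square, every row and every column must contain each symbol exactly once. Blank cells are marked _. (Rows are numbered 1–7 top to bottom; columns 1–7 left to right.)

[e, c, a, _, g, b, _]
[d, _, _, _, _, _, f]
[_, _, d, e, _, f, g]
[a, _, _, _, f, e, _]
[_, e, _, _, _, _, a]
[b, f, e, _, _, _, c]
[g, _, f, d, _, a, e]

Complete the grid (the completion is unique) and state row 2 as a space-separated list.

Row 1, column 4: row 1 has {a, b, c, e, g} and column 4 has {d, e}, leaving only f.
Row 1, column 7: row 1 has {a, b, c, e, f, g} and column 7 has {a, c, e, f, g}, leaving only d.
Row 3, column 1: row 3 has {d, e, f, g} and column 1 has {a, b, d, e, g}, leaving only c.
Row 4, column 7: row 4 has {a, e, f} and column 7 has {a, c, d, e, f, g}, leaving only b.
Row 5, column 1: row 5 has {a, e} and column 1 has {a, b, c, d, e, g}, leaving only f.
Row 7, column 2: row 7 has {a, d, e, f, g} and column 2 has {c, e, f}, leaving only b.
Row 3, column 2: row 3 has {c, d, e, f, g} and column 2 has {b, c, e, f}, leaving only a.
Row 2, column 2: row 2 has {d, f} and column 2 has {a, b, c, e, f}, leaving only g.
Row 2, column 6: row 2 has {d, f, g} and column 6 has {a, b, e, f}, leaving only c.
Row 2, column 3: row 2 has {c, d, f, g} and column 3 has {a, d, e, f}, leaving only b.
Row 2, column 4: row 2 has {b, c, d, f, g} and column 4 has {d, e, f}, leaving only a.
Row 2, column 5: row 2 has {a, b, c, d, f, g} and column 5 has {f, g}, leaving only e.
So row 2 reads: d g b a e c f.

d g b a e c f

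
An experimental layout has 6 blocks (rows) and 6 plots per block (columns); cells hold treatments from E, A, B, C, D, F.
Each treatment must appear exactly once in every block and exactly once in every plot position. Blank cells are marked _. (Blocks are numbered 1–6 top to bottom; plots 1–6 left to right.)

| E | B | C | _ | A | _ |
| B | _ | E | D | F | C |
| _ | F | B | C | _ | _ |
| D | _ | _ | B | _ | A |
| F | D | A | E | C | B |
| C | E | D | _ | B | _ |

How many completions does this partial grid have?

Block 1, plot 4: eliminating its block and plot leaves {F}.
Block 1, plot 6: eliminating its block and plot leaves {D, F}.
Block 2, plot 2: eliminating its block and plot leaves {A}.
Block 3, plot 1: eliminating its block and plot leaves {A}.
Block 3, plot 5: eliminating its block and plot leaves {E, D}.
Block 3, plot 6: eliminating its block and plot leaves {E, D}.
Block 4, plot 2: eliminating its block and plot leaves {C}.
Block 4, plot 3: eliminating its block and plot leaves {F}.
Block 4, plot 5: eliminating its block and plot leaves {E}.
Block 6, plot 4: eliminating its block and plot leaves {A, F}.
Block 6, plot 6: eliminating its block and plot leaves {F}.
Only one assignment across all blanks avoids any block or plot repeat, giving 1 completion.

1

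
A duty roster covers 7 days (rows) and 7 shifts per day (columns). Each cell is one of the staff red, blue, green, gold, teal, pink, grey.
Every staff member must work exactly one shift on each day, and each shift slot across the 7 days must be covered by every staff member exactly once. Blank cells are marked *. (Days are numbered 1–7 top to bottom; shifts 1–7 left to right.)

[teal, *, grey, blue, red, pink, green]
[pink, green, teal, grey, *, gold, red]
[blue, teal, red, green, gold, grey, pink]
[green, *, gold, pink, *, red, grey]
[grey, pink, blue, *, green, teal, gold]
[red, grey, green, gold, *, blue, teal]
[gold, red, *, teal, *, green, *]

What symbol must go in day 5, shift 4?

red

Day 5 already has {blue, green, gold, teal, pink, grey} and shift 4 already has {blue, green, gold, teal, pink, grey}, so day 5, shift 4 must be red.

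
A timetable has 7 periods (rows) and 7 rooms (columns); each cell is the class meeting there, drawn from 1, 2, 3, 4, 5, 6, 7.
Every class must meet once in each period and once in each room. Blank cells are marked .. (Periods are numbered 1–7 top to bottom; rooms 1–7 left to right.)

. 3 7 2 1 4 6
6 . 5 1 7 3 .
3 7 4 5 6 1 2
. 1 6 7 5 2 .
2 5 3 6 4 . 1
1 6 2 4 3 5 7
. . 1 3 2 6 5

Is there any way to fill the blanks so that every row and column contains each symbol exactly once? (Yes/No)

No period or room among the givens repeats a symbol, and propagating forced cells runs into no contradiction.
One valid completion exists (for instance, 5 3 7 2 1 4 6 / 6 2 5 1 7 3 4 / 3 7 4 5 6 1 2 / 4 1 6 7 5 2 3 / 2 5 3 6 4 7 1 / 1 6 2 4 3 5 7 / 7 4 1 3 2 6 5).

Yes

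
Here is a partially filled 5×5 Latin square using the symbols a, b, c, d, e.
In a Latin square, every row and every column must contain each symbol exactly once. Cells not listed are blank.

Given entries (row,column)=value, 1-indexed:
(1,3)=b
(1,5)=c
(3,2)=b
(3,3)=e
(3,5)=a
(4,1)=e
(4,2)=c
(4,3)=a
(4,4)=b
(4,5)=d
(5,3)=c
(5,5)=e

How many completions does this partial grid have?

3

Row 1, column 1: eliminating its row and column leaves {a, d}.
Row 1, column 2: eliminating its row and column leaves {a, d, e}.
Row 1, column 4: eliminating its row and column leaves {a, d, e}.
Row 2, column 1: eliminating its row and column leaves {a, b, c, d}.
Row 2, column 2: eliminating its row and column leaves {a, d, e}.
Row 2, column 3: eliminating its row and column leaves {d}.
Row 2, column 4: eliminating its row and column leaves {a, c, d, e}.
Row 2, column 5: eliminating its row and column leaves {b}.
Row 3, column 1: eliminating its row and column leaves {c, d}.
Row 3, column 4: eliminating its row and column leaves {c, d}.
Row 5, column 1: eliminating its row and column leaves {a, b, d}.
Row 5, column 2: eliminating its row and column leaves {a, d}.
Row 5, column 4: eliminating its row and column leaves {a, d}.
Enumerating the assignments across these blanks that avoid any row or column repeat gives 3 completions.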